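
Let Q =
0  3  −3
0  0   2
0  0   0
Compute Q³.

[[0, 0, 0], [0, 0, 0], [0, 0, 0]]

Q is strictly triangular, hence nilpotent: Q³ = 0, so Q³ = 0.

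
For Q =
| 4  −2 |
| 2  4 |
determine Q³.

[[16, −88], [88, 16]]

Q² = [[12, −16], [16, 12]]
Q³ = [[16, −88], [88, 16]]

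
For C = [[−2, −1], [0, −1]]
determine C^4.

C^2 = [[4, 3], [0, 1]]
C^3 = [[−8, −7], [0, −1]]
C^4 = [[16, 15], [0, 1]]

[[16, 15], [0, 1]]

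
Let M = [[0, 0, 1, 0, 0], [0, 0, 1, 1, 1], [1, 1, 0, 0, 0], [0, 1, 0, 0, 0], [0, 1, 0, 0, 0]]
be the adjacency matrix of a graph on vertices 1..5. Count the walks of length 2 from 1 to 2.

1

The number of length-2 walks from vertex 1 to vertex 2 is entry (1,2) of M², where M is the adjacency matrix.
M² = [[1, 1, 0, 0, 0], [1, 3, 0, 0, 0], [0, 0, 2, 1, 1], [0, 0, 1, 1, 1], [0, 0, 1, 1, 1]]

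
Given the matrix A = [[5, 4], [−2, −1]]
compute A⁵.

tr A = 4 and det A = 3, so the characteristic polynomial is λ² − (4)λ + (3) with roots 1 and 3.
Eigenvectors give P = [[−1, 2], [1, −1]] with P⁻¹ = [[1, 2], [1, 1]], and A = P·diag(1, 3)·P⁻¹.
Then A⁵ = P·diag(1, 243)·P⁻¹ = [[−1, 486], [1, −243]] · [[1, 2], [1, 1]] = [[485, 484], [−242, −241]].

[[485, 484], [−242, −241]]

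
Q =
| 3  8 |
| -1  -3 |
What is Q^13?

Q² = I (check: tr Q = 0 and det Q = -1), so Q^13 = Q since 13 is odd.

[[3, 8], [-1, -3]]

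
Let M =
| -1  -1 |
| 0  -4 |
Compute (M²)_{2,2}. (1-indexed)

16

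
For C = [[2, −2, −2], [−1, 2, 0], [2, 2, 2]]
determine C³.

[[0, −44, −20], [−10, 24, 12], [8, −4, −12]]

C² = [[2, −12, −8], [−4, 6, 2], [6, 4, 0]]
C³ = [[0, −44, −20], [−10, 24, 12], [8, −4, −12]]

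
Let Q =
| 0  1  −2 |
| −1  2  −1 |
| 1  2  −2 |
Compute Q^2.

[[−3, −2, 3], [−3, 1, 2], [−4, 1, 0]]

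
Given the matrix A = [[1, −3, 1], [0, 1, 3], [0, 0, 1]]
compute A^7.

[[1, −21, −182], [0, 1, 21], [0, 0, 1]]

A = I + N where N = [[0, −3, 1], [0, 0, 3], [0, 0, 0]] is strictly upper-triangular, so N^3 = 0.
(I + N)^7 = I + 7·N + 21·N^2 = [[1, −21, −182], [0, 1, 21], [0, 0, 1]].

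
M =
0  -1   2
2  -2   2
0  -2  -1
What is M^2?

[[-2, -2, -4], [-4, -2, -2], [-4, 6, -3]]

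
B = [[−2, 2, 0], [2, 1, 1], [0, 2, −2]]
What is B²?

[[8, −2, 2], [−2, 7, −1], [4, −2, 6]]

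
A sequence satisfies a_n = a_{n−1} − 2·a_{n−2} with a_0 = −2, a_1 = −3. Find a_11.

−113

With companion matrix A = [[1, −2], [1, 0]], [a_n, a_{n−1}]ᵀ = A·[a_{n−1}, a_{n−2}]ᵀ, so [a_11, a_10]ᵀ = A¹⁰·[a_1, a_0]ᵀ.
A¹⁰ = [[23, 22], [−11, 34]], giving [a_11, a_10]ᵀ = [[−113], [−35]].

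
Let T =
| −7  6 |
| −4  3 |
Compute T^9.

[[−59047, 59046], [−39364, 39363]]

tr T = −4 and det T = 3, so the characteristic polynomial is λ² − (−4)λ + (3) with roots −3 and −1.
Eigenvectors give P = [[−3, −1], [−2, −1]] with P⁻¹ = [[−1, 1], [2, −3]], and T = P·diag(−3, −1)·P⁻¹.
Then T^9 = P·diag(−19683, −1)·P⁻¹ = [[59049, 1], [39366, 1]] · [[−1, 1], [2, −3]] = [[−59047, 59046], [−39364, 39363]].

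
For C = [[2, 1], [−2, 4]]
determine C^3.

C^2 = [[2, 6], [−12, 14]]
C^3 = [[−8, 26], [−52, 44]]

[[−8, 26], [−52, 44]]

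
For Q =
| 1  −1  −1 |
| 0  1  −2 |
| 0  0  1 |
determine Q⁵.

[[1, −5, 15], [0, 1, −10], [0, 0, 1]]

Q = I + N where N = [[0, −1, −1], [0, 0, −2], [0, 0, 0]] is strictly upper-triangular, so N³ = 0.
(I + N)⁵ = I + 5·N + 10·N² = [[1, −5, 15], [0, 1, −10], [0, 0, 1]].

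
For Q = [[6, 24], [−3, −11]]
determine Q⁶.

[[−5256, −15960], [1995, 6049]]

tr Q = −5 and det Q = 6, so the characteristic polynomial is λ² − (−5)λ + (6) with roots −3 and −2.
Eigenvectors give P = [[−8, −3], [3, 1]] with P⁻¹ = [[1, 3], [−3, −8]], and Q = P·diag(−3, −2)·P⁻¹.
Then Q⁶ = P·diag(729, 64)·P⁻¹ = [[−5832, −192], [2187, 64]] · [[1, 3], [−3, −8]] = [[−5256, −15960], [1995, 6049]].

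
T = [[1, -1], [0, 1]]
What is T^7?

[[1, -7], [0, 1]]

T = I + N where N = [[0, -1], [0, 0]] is strictly upper-triangular, so N^2 = 0.
(I + N)^7 = I + 7·N = [[1, -7], [0, 1]].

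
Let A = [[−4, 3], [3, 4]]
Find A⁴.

A² = [[25, 0], [0, 25]]
A³ = [[−100, 75], [75, 100]]
A⁴ = [[625, 0], [0, 625]]

[[625, 0], [0, 625]]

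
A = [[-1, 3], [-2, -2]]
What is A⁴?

A² = [[-5, -9], [6, -2]]
A³ = [[23, 3], [-2, 22]]
A⁴ = [[-29, 63], [-42, -50]]

[[-29, 63], [-42, -50]]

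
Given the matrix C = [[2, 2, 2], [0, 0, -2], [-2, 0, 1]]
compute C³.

C² = [[0, 4, 2], [4, 0, -2], [-6, -4, -3]]
C³ = [[-4, 0, -6], [12, 8, 6], [-6, -12, -7]]

[[-4, 0, -6], [12, 8, 6], [-6, -12, -7]]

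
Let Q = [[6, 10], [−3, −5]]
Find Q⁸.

Q² = Q (a projection; rank 1, trace 1), so Q⁸ = Q.

[[6, 10], [−3, −5]]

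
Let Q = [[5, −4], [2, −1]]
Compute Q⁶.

tr Q = 4 and det Q = 3, so the characteristic polynomial is λ² − (4)λ + (3) with roots 3 and 1.
Eigenvectors give P = [[2, 1], [1, 1]] with P⁻¹ = [[1, −1], [−1, 2]], and Q = P·diag(3, 1)·P⁻¹.
Then Q⁶ = P·diag(729, 1)·P⁻¹ = [[1458, 1], [729, 1]] · [[1, −1], [−1, 2]] = [[1457, −1456], [728, −727]].

[[1457, −1456], [728, −727]]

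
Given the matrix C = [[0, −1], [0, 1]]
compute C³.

[[0, −1], [0, 1]]

C² = [[0, −1], [0, 1]]
C³ = [[0, −1], [0, 1]]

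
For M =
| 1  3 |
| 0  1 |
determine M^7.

[[1, 21], [0, 1]]

M = I + N where N = [[0, 3], [0, 0]] is strictly upper-triangular, so N^2 = 0.
(I + N)^7 = I + 7·N = [[1, 21], [0, 1]].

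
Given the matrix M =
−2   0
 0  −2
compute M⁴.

[[16, 0], [0, 16]]

M² = [[4, 0], [0, 4]]
M³ = [[−8, 0], [0, −8]]
M⁴ = [[16, 0], [0, 16]]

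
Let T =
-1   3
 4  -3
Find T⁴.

[[361, -408], [-544, 633]]

T² = [[13, -12], [-16, 21]]
T³ = [[-61, 75], [100, -111]]
T⁴ = [[361, -408], [-544, 633]]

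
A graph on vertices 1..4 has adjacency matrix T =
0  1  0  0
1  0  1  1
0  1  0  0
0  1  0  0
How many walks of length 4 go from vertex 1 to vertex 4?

3

The number of length-4 walks from vertex 1 to vertex 4 is entry (1,4) of T⁴, where T is the adjacency matrix.
T² = [[1, 0, 1, 1], [0, 3, 0, 0], [1, 0, 1, 1], [1, 0, 1, 1]]
T³ = [[0, 3, 0, 0], [3, 0, 3, 3], [0, 3, 0, 0], [0, 3, 0, 0]]
T⁴ = [[3, 0, 3, 3], [0, 9, 0, 0], [3, 0, 3, 3], [3, 0, 3, 3]]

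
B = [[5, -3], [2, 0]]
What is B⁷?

tr B = 5 and det B = 6, so the characteristic polynomial is λ² − (5)λ + (6) with roots 2 and 3.
Eigenvectors give P = [[1, -3], [1, -2]] with P⁻¹ = [[-2, 3], [-1, 1]], and B = P·diag(2, 3)·P⁻¹.
Then B⁷ = P·diag(128, 2187)·P⁻¹ = [[128, -6561], [128, -4374]] · [[-2, 3], [-1, 1]] = [[6305, -6177], [4118, -3990]].

[[6305, -6177], [4118, -3990]]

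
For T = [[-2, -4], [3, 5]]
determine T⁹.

[[-1532, -2044], [1533, 2045]]

tr T = 3 and det T = 2, so the characteristic polynomial is λ² − (3)λ + (2) with roots 2 and 1.
Eigenvectors give P = [[-1, 4], [1, -3]] with P⁻¹ = [[3, 4], [1, 1]], and T = P·diag(2, 1)·P⁻¹.
Then T⁹ = P·diag(512, 1)·P⁻¹ = [[-512, 4], [512, -3]] · [[3, 4], [1, 1]] = [[-1532, -2044], [1533, 2045]].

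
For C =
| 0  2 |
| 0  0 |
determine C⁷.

C is strictly triangular, hence nilpotent: C² = 0, so C⁷ = 0.

[[0, 0], [0, 0]]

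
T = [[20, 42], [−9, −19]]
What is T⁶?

tr T = 1 and det T = −2, so the characteristic polynomial is λ² − (1)λ + (−2) with roots −1 and 2.
Eigenvectors give P = [[−2, 7], [1, −3]] with P⁻¹ = [[3, 7], [1, 2]], and T = P·diag(−1, 2)·P⁻¹.
Then T⁶ = P·diag(1, 64)·P⁻¹ = [[−2, 448], [1, −192]] · [[3, 7], [1, 2]] = [[442, 882], [−189, −377]].

[[442, 882], [−189, −377]]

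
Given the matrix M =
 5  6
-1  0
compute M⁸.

tr M = 5 and det M = 6, so the characteristic polynomial is λ² − (5)λ + (6) with roots 2 and 3.
Eigenvectors give P = [[2, 3], [-1, -1]] with P⁻¹ = [[-1, -3], [1, 2]], and M = P·diag(2, 3)·P⁻¹.
Then M⁸ = P·diag(256, 6561)·P⁻¹ = [[512, 19683], [-256, -6561]] · [[-1, -3], [1, 2]] = [[19171, 37830], [-6305, -12354]].

[[19171, 37830], [-6305, -12354]]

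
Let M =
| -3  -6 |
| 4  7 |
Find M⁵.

[[-483, -726], [484, 727]]

tr M = 4 and det M = 3, so the characteristic polynomial is λ² − (4)λ + (3) with roots 1 and 3.
Eigenvectors give P = [[3, 1], [-2, -1]] with P⁻¹ = [[1, 1], [-2, -3]], and M = P·diag(1, 3)·P⁻¹.
Then M⁵ = P·diag(1, 243)·P⁻¹ = [[3, 243], [-2, -243]] · [[1, 1], [-2, -3]] = [[-483, -726], [484, 727]].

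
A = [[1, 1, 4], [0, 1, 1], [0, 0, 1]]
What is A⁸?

A = I + N where N = [[0, 1, 4], [0, 0, 1], [0, 0, 0]] is strictly upper-triangular, so N³ = 0.
(I + N)⁸ = I + 8·N + 28·N² = [[1, 8, 60], [0, 1, 8], [0, 0, 1]].

[[1, 8, 60], [0, 1, 8], [0, 0, 1]]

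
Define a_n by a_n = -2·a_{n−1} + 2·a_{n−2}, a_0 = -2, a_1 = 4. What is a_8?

With companion matrix M = [[-2, 2], [1, 0]], [a_n, a_{n−1}]ᵀ = M·[a_{n−1}, a_{n−2}]ᵀ, so [a_8, a_7]ᵀ = M^7·[a_1, a_0]ᵀ.
M^7 = [[-896, 656], [328, -240]], giving [a_8, a_7]ᵀ = [[-4896], [1792]].

-4896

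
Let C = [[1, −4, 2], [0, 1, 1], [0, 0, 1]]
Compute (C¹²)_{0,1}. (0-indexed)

−48

C = I + N where N = [[0, −4, 2], [0, 0, 1], [0, 0, 0]] is strictly upper-triangular, so N³ = 0.
(I + N)¹² = I + 12·N + 66·N² = [[1, −48, −240], [0, 1, 12], [0, 0, 1]].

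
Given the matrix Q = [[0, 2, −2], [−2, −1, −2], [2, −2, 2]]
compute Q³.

Q² = [[−8, 2, −8], [−2, 1, 2], [8, 2, 4]]
Q³ = [[−20, −2, −4], [2, −9, 6], [4, 6, −12]]

[[−20, −2, −4], [2, −9, 6], [4, 6, −12]]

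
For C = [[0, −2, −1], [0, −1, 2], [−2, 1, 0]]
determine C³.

[[8, −9, 0], [4, 3, 10], [−8, 1, 6]]

C² = [[2, 1, −4], [−4, 3, −2], [0, 3, 4]]
C³ = [[8, −9, 0], [4, 3, 10], [−8, 1, 6]]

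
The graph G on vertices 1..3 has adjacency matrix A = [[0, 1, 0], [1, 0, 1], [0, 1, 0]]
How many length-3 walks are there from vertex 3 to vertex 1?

0

The number of length-3 walks from vertex 3 to vertex 1 is entry (3,1) of A³, where A is the adjacency matrix.
A² = [[1, 0, 1], [0, 2, 0], [1, 0, 1]]
A³ = [[0, 2, 0], [2, 0, 2], [0, 2, 0]]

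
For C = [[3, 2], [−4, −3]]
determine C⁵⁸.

C² = I (check: tr C = 0 and det C = −1), so C⁵⁸ = I since 58 is even.

[[1, 0], [0, 1]]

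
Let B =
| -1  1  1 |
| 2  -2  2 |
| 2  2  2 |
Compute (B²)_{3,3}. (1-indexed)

10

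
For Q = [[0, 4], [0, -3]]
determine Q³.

Q² = [[0, -12], [0, 9]]
Q³ = [[0, 36], [0, -27]]

[[0, 36], [0, -27]]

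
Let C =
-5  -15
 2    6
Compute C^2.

[[-5, -15], [2, 6]]

C² = C (a projection; rank 1, trace 1), so C^2 = C.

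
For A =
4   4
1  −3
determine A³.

[[84, 68], [17, −35]]

A² = [[20, 4], [1, 13]]
A³ = [[84, 68], [17, −35]]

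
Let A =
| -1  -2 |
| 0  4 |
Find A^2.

[[1, -6], [0, 16]]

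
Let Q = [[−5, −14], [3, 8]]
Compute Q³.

tr Q = 3 and det Q = 2, so the characteristic polynomial is λ² − (3)λ + (2) with roots 2 and 1.
Eigenvectors give P = [[2, −7], [−1, 3]] with P⁻¹ = [[−3, −7], [−1, −2]], and Q = P·diag(2, 1)·P⁻¹.
Then Q³ = P·diag(8, 1)·P⁻¹ = [[16, −7], [−8, 3]] · [[−3, −7], [−1, −2]] = [[−41, −98], [21, 50]].

[[−41, −98], [21, 50]]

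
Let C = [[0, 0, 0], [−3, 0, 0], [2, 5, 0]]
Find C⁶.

C is strictly triangular, hence nilpotent: C³ = 0, so C⁶ = 0.

[[0, 0, 0], [0, 0, 0], [0, 0, 0]]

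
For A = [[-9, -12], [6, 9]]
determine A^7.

tr A = 0 and det A = -9, so the characteristic polynomial is λ² − (0)λ + (-9) with roots 3 and -3.
Eigenvectors give P = [[-1, -2], [1, 1]] with P⁻¹ = [[1, 2], [-1, -1]], and A = P·diag(3, -3)·P⁻¹.
Then A^7 = P·diag(2187, -2187)·P⁻¹ = [[-2187, 4374], [2187, -2187]] · [[1, 2], [-1, -1]] = [[-6561, -8748], [4374, 6561]].

[[-6561, -8748], [4374, 6561]]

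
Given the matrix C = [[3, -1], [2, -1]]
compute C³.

C² = [[7, -2], [4, -1]]
C³ = [[17, -5], [10, -3]]

[[17, -5], [10, -3]]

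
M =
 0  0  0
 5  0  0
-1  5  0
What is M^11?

M is strictly triangular, hence nilpotent: M^3 = 0, so M^11 = 0.

[[0, 0, 0], [0, 0, 0], [0, 0, 0]]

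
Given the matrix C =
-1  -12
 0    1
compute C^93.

C² = I (check: tr C = 0 and det C = -1), so C^93 = C since 93 is odd.

[[-1, -12], [0, 1]]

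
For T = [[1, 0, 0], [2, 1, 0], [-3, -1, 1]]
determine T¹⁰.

[[1, 0, 0], [20, 1, 0], [-120, -10, 1]]

T = I + N where N = [[0, 0, 0], [2, 0, 0], [-3, -1, 0]] is strictly lower-triangular, so N³ = 0.
(I + N)¹⁰ = I + 10·N + 45·N² = [[1, 0, 0], [20, 1, 0], [-120, -10, 1]].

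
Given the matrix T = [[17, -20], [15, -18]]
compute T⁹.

[[61097, -80780], [60585, -80268]]

tr T = -1 and det T = -6, so the characteristic polynomial is λ² − (-1)λ + (-6) with roots 2 and -3.
Eigenvectors give P = [[4, -1], [3, -1]] with P⁻¹ = [[1, -1], [3, -4]], and T = P·diag(2, -3)·P⁻¹.
Then T⁹ = P·diag(512, -19683)·P⁻¹ = [[2048, 19683], [1536, 19683]] · [[1, -1], [3, -4]] = [[61097, -80780], [60585, -80268]].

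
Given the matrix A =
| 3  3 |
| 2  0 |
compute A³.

[[63, 45], [30, 18]]

A² = [[15, 9], [6, 6]]
A³ = [[63, 45], [30, 18]]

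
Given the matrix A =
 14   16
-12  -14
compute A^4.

[[16, 0], [0, 16]]

tr A = 0 and det A = -4, so the characteristic polynomial is λ² − (0)λ + (-4) with roots 2 and -2.
Eigenvectors give P = [[-4, 1], [3, -1]] with P⁻¹ = [[-1, -1], [-3, -4]], and A = P·diag(2, -2)·P⁻¹.
Then A^4 = P·diag(16, 16)·P⁻¹ = [[-64, 16], [48, -16]] · [[-1, -1], [-3, -4]] = [[16, 0], [0, 16]].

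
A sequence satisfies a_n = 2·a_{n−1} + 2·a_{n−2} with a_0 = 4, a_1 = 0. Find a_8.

With companion matrix Q = [[2, 2], [1, 0]], [a_n, a_{n−1}]ᵀ = Q·[a_{n−1}, a_{n−2}]ᵀ, so [a_8, a_7]ᵀ = Q^7·[a_1, a_0]ᵀ.
Q^7 = [[896, 656], [328, 240]], giving [a_8, a_7]ᵀ = [[2624], [960]].

2624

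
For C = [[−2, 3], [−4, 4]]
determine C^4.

C^2 = [[−8, 6], [−8, 4]]
C^3 = [[−8, 0], [0, −8]]
C^4 = [[16, −24], [32, −32]]

[[16, −24], [32, −32]]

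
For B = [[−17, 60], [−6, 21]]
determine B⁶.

[[−6551, 21840], [−2184, 7281]]

tr B = 4 and det B = 3, so the characteristic polynomial is λ² − (4)λ + (3) with roots 1 and 3.
Eigenvectors give P = [[−10, −3], [−3, −1]] with P⁻¹ = [[−1, 3], [3, −10]], and B = P·diag(1, 3)·P⁻¹.
Then B⁶ = P·diag(1, 729)·P⁻¹ = [[−10, −2187], [−3, −729]] · [[−1, 3], [3, −10]] = [[−6551, 21840], [−2184, 7281]].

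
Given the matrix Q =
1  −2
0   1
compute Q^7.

Q = I + N where N = [[0, −2], [0, 0]] is strictly upper-triangular, so N^2 = 0.
(I + N)^7 = I + 7·N = [[1, −14], [0, 1]].

[[1, −14], [0, 1]]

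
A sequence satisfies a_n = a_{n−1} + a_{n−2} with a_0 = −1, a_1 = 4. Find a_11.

301

With companion matrix C = [[1, 1], [1, 0]], [a_n, a_{n−1}]ᵀ = C·[a_{n−1}, a_{n−2}]ᵀ, so [a_11, a_10]ᵀ = C¹⁰·[a_1, a_0]ᵀ.
C¹⁰ = [[89, 55], [55, 34]], giving [a_11, a_10]ᵀ = [[301], [186]].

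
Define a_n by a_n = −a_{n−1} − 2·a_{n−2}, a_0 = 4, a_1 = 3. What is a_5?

−27

With companion matrix B = [[−1, −2], [1, 0]], [a_n, a_{n−1}]ᵀ = B·[a_{n−1}, a_{n−2}]ᵀ, so [a_5, a_4]ᵀ = B^4·[a_1, a_0]ᵀ.
B^4 = [[−1, −6], [3, 2]], giving [a_5, a_4]ᵀ = [[−27], [17]].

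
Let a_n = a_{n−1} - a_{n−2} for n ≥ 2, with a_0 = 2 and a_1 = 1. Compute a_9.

With companion matrix Q = [[1, -1], [1, 0]], [a_n, a_{n−1}]ᵀ = Q·[a_{n−1}, a_{n−2}]ᵀ, so [a_9, a_8]ᵀ = Q⁸·[a_1, a_0]ᵀ.
Q⁸ = [[0, -1], [1, -1]], giving [a_9, a_8]ᵀ = [[-2], [-1]].

-2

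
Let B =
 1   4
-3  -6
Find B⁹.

tr B = -5 and det B = 6, so the characteristic polynomial is λ² − (-5)λ + (6) with roots -3 and -2.
Eigenvectors give P = [[-1, 4], [1, -3]] with P⁻¹ = [[3, 4], [1, 1]], and B = P·diag(-3, -2)·P⁻¹.
Then B⁹ = P·diag(-19683, -512)·P⁻¹ = [[19683, -2048], [-19683, 1536]] · [[3, 4], [1, 1]] = [[57001, 76684], [-57513, -77196]].

[[57001, 76684], [-57513, -77196]]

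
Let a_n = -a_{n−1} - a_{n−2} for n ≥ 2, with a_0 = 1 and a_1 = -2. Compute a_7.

With companion matrix Q = [[-1, -1], [1, 0]], [a_n, a_{n−1}]ᵀ = Q·[a_{n−1}, a_{n−2}]ᵀ, so [a_7, a_6]ᵀ = Q⁶·[a_1, a_0]ᵀ.
Q⁶ = [[1, 0], [0, 1]], giving [a_7, a_6]ᵀ = [[-2], [1]].

-2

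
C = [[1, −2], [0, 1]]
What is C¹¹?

[[1, −22], [0, 1]]

C = I + N where N = [[0, −2], [0, 0]] is strictly upper-triangular, so N² = 0.
(I + N)¹¹ = I + 11·N = [[1, −22], [0, 1]].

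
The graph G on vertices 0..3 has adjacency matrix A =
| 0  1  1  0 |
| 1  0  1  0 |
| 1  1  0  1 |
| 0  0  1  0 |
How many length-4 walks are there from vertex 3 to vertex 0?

The number of length-4 walks from vertex 3 to vertex 0 is entry (3,0) of A⁴, where A is the adjacency matrix.
A² = [[2, 1, 1, 1], [1, 2, 1, 1], [1, 1, 3, 0], [1, 1, 0, 1]]
A³ = [[2, 3, 4, 1], [3, 2, 4, 1], [4, 4, 2, 3], [1, 1, 3, 0]]
A⁴ = [[7, 6, 6, 4], [6, 7, 6, 4], [6, 6, 11, 2], [4, 4, 2, 3]]

4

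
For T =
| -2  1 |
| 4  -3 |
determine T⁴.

T² = [[8, -5], [-20, 13]]
T³ = [[-36, 23], [92, -59]]
T⁴ = [[164, -105], [-420, 269]]

[[164, -105], [-420, 269]]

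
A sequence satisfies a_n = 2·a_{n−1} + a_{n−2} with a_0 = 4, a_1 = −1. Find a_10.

With companion matrix M = [[2, 1], [1, 0]], [a_n, a_{n−1}]ᵀ = M·[a_{n−1}, a_{n−2}]ᵀ, so [a_10, a_9]ᵀ = M⁹·[a_1, a_0]ᵀ.
M⁹ = [[2378, 985], [985, 408]], giving [a_10, a_9]ᵀ = [[1562], [647]].

1562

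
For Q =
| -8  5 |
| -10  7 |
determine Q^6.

tr Q = -1 and det Q = -6, so the characteristic polynomial is λ² − (-1)λ + (-6) with roots 2 and -3.
Eigenvectors give P = [[1, -1], [2, -1]] with P⁻¹ = [[-1, 1], [-2, 1]], and Q = P·diag(2, -3)·P⁻¹.
Then Q^6 = P·diag(64, 729)·P⁻¹ = [[64, -729], [128, -729]] · [[-1, 1], [-2, 1]] = [[1394, -665], [1330, -601]].

[[1394, -665], [1330, -601]]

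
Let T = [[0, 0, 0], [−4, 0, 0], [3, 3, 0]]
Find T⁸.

T is strictly triangular, hence nilpotent: T³ = 0, so T⁸ = 0.

[[0, 0, 0], [0, 0, 0], [0, 0, 0]]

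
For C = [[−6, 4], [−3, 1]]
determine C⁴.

tr C = −5 and det C = 6, so the characteristic polynomial is λ² − (−5)λ + (6) with roots −2 and −3.
Eigenvectors give P = [[1, 4], [1, 3]] with P⁻¹ = [[−3, 4], [1, −1]], and C = P·diag(−2, −3)·P⁻¹.
Then C⁴ = P·diag(16, 81)·P⁻¹ = [[16, 324], [16, 243]] · [[−3, 4], [1, −1]] = [[276, −260], [195, −179]].

[[276, −260], [195, −179]]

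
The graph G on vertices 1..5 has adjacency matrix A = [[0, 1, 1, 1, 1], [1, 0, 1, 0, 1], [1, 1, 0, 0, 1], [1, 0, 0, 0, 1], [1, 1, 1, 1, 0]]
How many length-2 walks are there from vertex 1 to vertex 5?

The number of length-2 walks from vertex 1 to vertex 5 is entry (1,5) of A², where A is the adjacency matrix.
A² = [[4, 2, 2, 1, 3], [2, 3, 2, 2, 2], [2, 2, 3, 2, 2], [1, 2, 2, 2, 1], [3, 2, 2, 1, 4]]

3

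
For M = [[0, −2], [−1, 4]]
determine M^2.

[[2, −8], [−4, 18]]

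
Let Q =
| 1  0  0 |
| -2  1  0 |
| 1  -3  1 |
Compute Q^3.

Q = I + N where N = [[0, 0, 0], [-2, 0, 0], [1, -3, 0]] is strictly lower-triangular, so N^3 = 0.
(I + N)^3 = I + 3·N + 3·N^2 = [[1, 0, 0], [-6, 1, 0], [21, -9, 1]].

[[1, 0, 0], [-6, 1, 0], [21, -9, 1]]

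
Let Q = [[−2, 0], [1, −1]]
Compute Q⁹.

[[−512, 0], [511, −1]]

tr Q = −3 and det Q = 2, so the characteristic polynomial is λ² − (−3)λ + (2) with roots −2 and −1.
Eigenvectors give P = [[1, 0], [−1, 1]] with P⁻¹ = [[1, 0], [1, 1]], and Q = P·diag(−2, −1)·P⁻¹.
Then Q⁹ = P·diag(−512, −1)·P⁻¹ = [[−512, 0], [512, −1]] · [[1, 0], [1, 1]] = [[−512, 0], [511, −1]].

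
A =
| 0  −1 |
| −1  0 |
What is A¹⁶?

A² = I (check: tr A = 0 and det A = −1), so A¹⁶ = I since 16 is even.

[[1, 0], [0, 1]]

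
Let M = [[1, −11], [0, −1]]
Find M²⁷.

M² = I (check: tr M = 0 and det M = −1), so M²⁷ = M since 27 is odd.

[[1, −11], [0, −1]]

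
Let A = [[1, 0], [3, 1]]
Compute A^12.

A = I + N where N = [[0, 0], [3, 0]] is strictly lower-triangular, so N^2 = 0.
(I + N)^12 = I + 12·N = [[1, 0], [36, 1]].

[[1, 0], [36, 1]]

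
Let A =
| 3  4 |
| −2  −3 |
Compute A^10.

A² = I (check: tr A = 0 and det A = −1), so A^10 = I since 10 is even.

[[1, 0], [0, 1]]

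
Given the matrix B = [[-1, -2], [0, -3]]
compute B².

[[1, 8], [0, 9]]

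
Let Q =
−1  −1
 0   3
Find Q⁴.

Q² = [[1, −2], [0, 9]]
Q³ = [[−1, −7], [0, 27]]
Q⁴ = [[1, −20], [0, 81]]

[[1, −20], [0, 81]]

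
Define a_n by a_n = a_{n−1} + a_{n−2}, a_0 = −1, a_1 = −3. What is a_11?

−322

With companion matrix T = [[1, 1], [1, 0]], [a_n, a_{n−1}]ᵀ = T·[a_{n−1}, a_{n−2}]ᵀ, so [a_11, a_10]ᵀ = T^10·[a_1, a_0]ᵀ.
T^10 = [[89, 55], [55, 34]], giving [a_11, a_10]ᵀ = [[−322], [−199]].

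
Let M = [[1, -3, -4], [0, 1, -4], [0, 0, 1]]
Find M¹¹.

[[1, -33, 616], [0, 1, -44], [0, 0, 1]]

M = I + N where N = [[0, -3, -4], [0, 0, -4], [0, 0, 0]] is strictly upper-triangular, so N³ = 0.
(I + N)¹¹ = I + 11·N + 55·N² = [[1, -33, 616], [0, 1, -44], [0, 0, 1]].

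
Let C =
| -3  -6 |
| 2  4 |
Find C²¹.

[[-3, -6], [2, 4]]

C² = C (a projection; rank 1, trace 1), so C²¹ = C.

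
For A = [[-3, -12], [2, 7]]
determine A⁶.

tr A = 4 and det A = 3, so the characteristic polynomial is λ² − (4)λ + (3) with roots 3 and 1.
Eigenvectors give P = [[-2, -3], [1, 1]] with P⁻¹ = [[1, 3], [-1, -2]], and A = P·diag(3, 1)·P⁻¹.
Then A⁶ = P·diag(729, 1)·P⁻¹ = [[-1458, -3], [729, 1]] · [[1, 3], [-1, -2]] = [[-1455, -4368], [728, 2185]].

[[-1455, -4368], [728, 2185]]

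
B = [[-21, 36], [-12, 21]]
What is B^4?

[[81, 0], [0, 81]]

tr B = 0 and det B = -9, so the characteristic polynomial is λ² − (0)λ + (-9) with roots -3 and 3.
Eigenvectors give P = [[2, -3], [1, -2]] with P⁻¹ = [[2, -3], [1, -2]], and B = P·diag(-3, 3)·P⁻¹.
Then B^4 = P·diag(81, 81)·P⁻¹ = [[162, -243], [81, -162]] · [[2, -3], [1, -2]] = [[81, 0], [0, 81]].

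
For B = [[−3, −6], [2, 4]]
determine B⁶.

B² = B (a projection; rank 1, trace 1), so B⁶ = B.

[[−3, −6], [2, 4]]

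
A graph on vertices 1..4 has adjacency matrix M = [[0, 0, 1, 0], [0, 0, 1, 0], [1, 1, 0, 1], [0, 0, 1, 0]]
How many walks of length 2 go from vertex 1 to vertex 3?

The number of length-2 walks from vertex 1 to vertex 3 is entry (1,3) of M², where M is the adjacency matrix.
M² = [[1, 1, 0, 1], [1, 1, 0, 1], [0, 0, 3, 0], [1, 1, 0, 1]]

0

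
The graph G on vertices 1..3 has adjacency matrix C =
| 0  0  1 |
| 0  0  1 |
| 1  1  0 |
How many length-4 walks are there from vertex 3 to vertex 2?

0

The number of length-4 walks from vertex 3 to vertex 2 is entry (3,2) of C⁴, where C is the adjacency matrix.
C² = [[1, 1, 0], [1, 1, 0], [0, 0, 2]]
C³ = [[0, 0, 2], [0, 0, 2], [2, 2, 0]]
C⁴ = [[2, 2, 0], [2, 2, 0], [0, 0, 4]]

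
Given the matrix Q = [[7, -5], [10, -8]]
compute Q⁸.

[[-6049, 6305], [-12610, 12866]]

tr Q = -1 and det Q = -6, so the characteristic polynomial is λ² − (-1)λ + (-6) with roots -3 and 2.
Eigenvectors give P = [[1, 1], [2, 1]] with P⁻¹ = [[-1, 1], [2, -1]], and Q = P·diag(-3, 2)·P⁻¹.
Then Q⁸ = P·diag(6561, 256)·P⁻¹ = [[6561, 256], [13122, 256]] · [[-1, 1], [2, -1]] = [[-6049, 6305], [-12610, 12866]].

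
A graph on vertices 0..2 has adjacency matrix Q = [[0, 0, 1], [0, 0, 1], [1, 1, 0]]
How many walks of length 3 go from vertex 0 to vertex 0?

0

The number of length-3 walks from vertex 0 to vertex 0 is entry (0,0) of Q³, where Q is the adjacency matrix.
Q² = [[1, 1, 0], [1, 1, 0], [0, 0, 2]]
Q³ = [[0, 0, 2], [0, 0, 2], [2, 2, 0]]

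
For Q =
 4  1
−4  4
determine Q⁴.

[[−112, 192], [−768, −112]]

Q² = [[12, 8], [−32, 12]]
Q³ = [[16, 44], [−176, 16]]
Q⁴ = [[−112, 192], [−768, −112]]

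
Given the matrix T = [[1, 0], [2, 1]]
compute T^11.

[[1, 0], [22, 1]]

T = I + N where N = [[0, 0], [2, 0]] is strictly lower-triangular, so N^2 = 0.
(I + N)^11 = I + 11·N = [[1, 0], [22, 1]].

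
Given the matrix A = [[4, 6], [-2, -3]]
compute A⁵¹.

A² = A (a projection; rank 1, trace 1), so A⁵¹ = A.

[[4, 6], [-2, -3]]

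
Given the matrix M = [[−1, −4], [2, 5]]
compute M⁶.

[[−727, −1456], [728, 1457]]

tr M = 4 and det M = 3, so the characteristic polynomial is λ² − (4)λ + (3) with roots 3 and 1.
Eigenvectors give P = [[−1, −2], [1, 1]] with P⁻¹ = [[1, 2], [−1, −1]], and M = P·diag(3, 1)·P⁻¹.
Then M⁶ = P·diag(729, 1)·P⁻¹ = [[−729, −2], [729, 1]] · [[1, 2], [−1, −1]] = [[−727, −1456], [728, 1457]].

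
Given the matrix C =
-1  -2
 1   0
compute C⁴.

[[-1, -6], [3, 2]]

C² = [[-1, 2], [-1, -2]]
C³ = [[3, 2], [-1, 2]]
C⁴ = [[-1, -6], [3, 2]]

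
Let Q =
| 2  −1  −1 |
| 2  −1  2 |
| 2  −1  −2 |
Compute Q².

[[0, 0, −2], [6, −3, −8], [−2, 1, 0]]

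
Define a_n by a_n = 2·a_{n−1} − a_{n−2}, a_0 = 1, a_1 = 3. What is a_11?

23

With companion matrix B = [[2, −1], [1, 0]], [a_n, a_{n−1}]ᵀ = B·[a_{n−1}, a_{n−2}]ᵀ, so [a_11, a_10]ᵀ = B¹⁰·[a_1, a_0]ᵀ.
B¹⁰ = [[11, −10], [10, −9]], giving [a_11, a_10]ᵀ = [[23], [21]].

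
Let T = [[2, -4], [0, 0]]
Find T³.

T² = [[4, -8], [0, 0]]
T³ = [[8, -16], [0, 0]]

[[8, -16], [0, 0]]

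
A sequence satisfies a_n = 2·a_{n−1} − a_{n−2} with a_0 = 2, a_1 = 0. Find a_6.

−10

With companion matrix M = [[2, −1], [1, 0]], [a_n, a_{n−1}]ᵀ = M·[a_{n−1}, a_{n−2}]ᵀ, so [a_6, a_5]ᵀ = M⁵·[a_1, a_0]ᵀ.
M⁵ = [[6, −5], [5, −4]], giving [a_6, a_5]ᵀ = [[−10], [−8]].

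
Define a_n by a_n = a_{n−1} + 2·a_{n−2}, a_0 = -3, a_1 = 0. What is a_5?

With companion matrix C = [[1, 2], [1, 0]], [a_n, a_{n−1}]ᵀ = C·[a_{n−1}, a_{n−2}]ᵀ, so [a_5, a_4]ᵀ = C⁴·[a_1, a_0]ᵀ.
C⁴ = [[11, 10], [5, 6]], giving [a_5, a_4]ᵀ = [[-30], [-18]].

-30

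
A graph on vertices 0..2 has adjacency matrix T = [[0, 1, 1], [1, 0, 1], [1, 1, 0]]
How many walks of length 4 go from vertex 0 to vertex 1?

The number of length-4 walks from vertex 0 to vertex 1 is entry (0,1) of T⁴, where T is the adjacency matrix.
T² = [[2, 1, 1], [1, 2, 1], [1, 1, 2]]
T³ = [[2, 3, 3], [3, 2, 3], [3, 3, 2]]
T⁴ = [[6, 5, 5], [5, 6, 5], [5, 5, 6]]

5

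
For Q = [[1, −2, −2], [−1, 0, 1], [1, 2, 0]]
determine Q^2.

[[1, −6, −4], [0, 4, 2], [−1, −2, 0]]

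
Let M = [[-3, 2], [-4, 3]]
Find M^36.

M² = I (check: tr M = 0 and det M = -1), so M^36 = I since 36 is even.

[[1, 0], [0, 1]]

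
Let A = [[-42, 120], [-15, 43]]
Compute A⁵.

tr A = 1 and det A = -6, so the characteristic polynomial is λ² − (1)λ + (-6) with roots -2 and 3.
Eigenvectors give P = [[3, -8], [1, -3]] with P⁻¹ = [[3, -8], [1, -3]], and A = P·diag(-2, 3)·P⁻¹.
Then A⁵ = P·diag(-32, 243)·P⁻¹ = [[-96, -1944], [-32, -729]] · [[3, -8], [1, -3]] = [[-2232, 6600], [-825, 2443]].

[[-2232, 6600], [-825, 2443]]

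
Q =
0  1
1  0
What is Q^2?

[[1, 0], [0, 1]]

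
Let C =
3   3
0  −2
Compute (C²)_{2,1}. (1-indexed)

0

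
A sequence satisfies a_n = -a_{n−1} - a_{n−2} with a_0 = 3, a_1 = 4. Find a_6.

With companion matrix B = [[-1, -1], [1, 0]], [a_n, a_{n−1}]ᵀ = B·[a_{n−1}, a_{n−2}]ᵀ, so [a_6, a_5]ᵀ = B⁵·[a_1, a_0]ᵀ.
B⁵ = [[0, 1], [-1, -1]], giving [a_6, a_5]ᵀ = [[3], [-7]].

3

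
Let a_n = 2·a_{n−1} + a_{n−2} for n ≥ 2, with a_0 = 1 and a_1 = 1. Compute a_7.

With companion matrix T = [[2, 1], [1, 0]], [a_n, a_{n−1}]ᵀ = T·[a_{n−1}, a_{n−2}]ᵀ, so [a_7, a_6]ᵀ = T⁶·[a_1, a_0]ᵀ.
T⁶ = [[169, 70], [70, 29]], giving [a_7, a_6]ᵀ = [[239], [99]].

239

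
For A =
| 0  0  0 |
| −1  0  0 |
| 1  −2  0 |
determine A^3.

[[0, 0, 0], [0, 0, 0], [0, 0, 0]]

A is strictly triangular, hence nilpotent: A^3 = 0, so A^3 = 0.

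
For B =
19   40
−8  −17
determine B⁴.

tr B = 2 and det B = −3, so the characteristic polynomial is λ² − (2)λ + (−3) with roots −1 and 3.
Eigenvectors give P = [[2, 5], [−1, −2]] with P⁻¹ = [[−2, −5], [1, 2]], and B = P·diag(−1, 3)·P⁻¹.
Then B⁴ = P·diag(1, 81)·P⁻¹ = [[2, 405], [−1, −162]] · [[−2, −5], [1, 2]] = [[401, 800], [−160, −319]].

[[401, 800], [−160, −319]]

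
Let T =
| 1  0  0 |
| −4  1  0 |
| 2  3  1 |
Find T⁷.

[[1, 0, 0], [−28, 1, 0], [−238, 21, 1]]

T = I + N where N = [[0, 0, 0], [−4, 0, 0], [2, 3, 0]] is strictly lower-triangular, so N³ = 0.
(I + N)⁷ = I + 7·N + 21·N² = [[1, 0, 0], [−28, 1, 0], [−238, 21, 1]].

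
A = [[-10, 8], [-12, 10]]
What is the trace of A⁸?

tr A = 0 and det A = -4, so the characteristic polynomial is λ² − (0)λ + (-4) with roots -2 and 2.
Eigenvectors give P = [[1, -2], [1, -3]] with P⁻¹ = [[3, -2], [1, -1]], and A = P·diag(-2, 2)·P⁻¹.
Then A⁸ = P·diag(256, 256)·P⁻¹ = [[256, -512], [256, -768]] · [[3, -2], [1, -1]] = [[256, 0], [0, 256]].

512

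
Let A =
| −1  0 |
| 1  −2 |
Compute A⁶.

tr A = −3 and det A = 2, so the characteristic polynomial is λ² − (−3)λ + (2) with roots −2 and −1.
Eigenvectors give P = [[0, 1], [−1, 1]] with P⁻¹ = [[1, −1], [1, 0]], and A = P·diag(−2, −1)·P⁻¹.
Then A⁶ = P·diag(64, 1)·P⁻¹ = [[0, 1], [−64, 1]] · [[1, −1], [1, 0]] = [[1, 0], [−63, 64]].

[[1, 0], [−63, 64]]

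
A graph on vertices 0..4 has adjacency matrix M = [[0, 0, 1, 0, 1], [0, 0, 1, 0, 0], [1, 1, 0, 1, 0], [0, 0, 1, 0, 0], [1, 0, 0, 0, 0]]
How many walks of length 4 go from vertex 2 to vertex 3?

0

The number of length-4 walks from vertex 2 to vertex 3 is entry (2,3) of M⁴, where M is the adjacency matrix.
M² = [[2, 1, 0, 1, 0], [1, 1, 0, 1, 0], [0, 0, 3, 0, 1], [1, 1, 0, 1, 0], [0, 0, 1, 0, 1]]
M³ = [[0, 0, 4, 0, 2], [0, 0, 3, 0, 1], [4, 3, 0, 3, 0], [0, 0, 3, 0, 1], [2, 1, 0, 1, 0]]
M⁴ = [[6, 4, 0, 4, 0], [4, 3, 0, 3, 0], [0, 0, 10, 0, 4], [4, 3, 0, 3, 0], [0, 0, 4, 0, 2]]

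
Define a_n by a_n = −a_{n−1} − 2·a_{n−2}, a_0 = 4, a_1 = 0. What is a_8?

With companion matrix Q = [[−1, −2], [1, 0]], [a_n, a_{n−1}]ᵀ = Q·[a_{n−1}, a_{n−2}]ᵀ, so [a_8, a_7]ᵀ = Q⁷·[a_1, a_0]ᵀ.
Q⁷ = [[3, −14], [7, 10]], giving [a_8, a_7]ᵀ = [[−56], [40]].

−56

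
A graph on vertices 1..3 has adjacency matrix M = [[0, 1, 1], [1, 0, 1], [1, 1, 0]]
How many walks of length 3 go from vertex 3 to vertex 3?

2

The number of length-3 walks from vertex 3 to vertex 3 is entry (3,3) of M³, where M is the adjacency matrix.
M² = [[2, 1, 1], [1, 2, 1], [1, 1, 2]]
M³ = [[2, 3, 3], [3, 2, 3], [3, 3, 2]]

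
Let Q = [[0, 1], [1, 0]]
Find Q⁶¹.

[[0, 1], [1, 0]]

Q² = I (check: tr Q = 0 and det Q = −1), so Q⁶¹ = Q since 61 is odd.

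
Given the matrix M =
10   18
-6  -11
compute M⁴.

tr M = -1 and det M = -2, so the characteristic polynomial is λ² − (-1)λ + (-2) with roots -2 and 1.
Eigenvectors give P = [[3, -2], [-2, 1]] with P⁻¹ = [[-1, -2], [-2, -3]], and M = P·diag(-2, 1)·P⁻¹.
Then M⁴ = P·diag(16, 1)·P⁻¹ = [[48, -2], [-32, 1]] · [[-1, -2], [-2, -3]] = [[-44, -90], [30, 61]].

[[-44, -90], [30, 61]]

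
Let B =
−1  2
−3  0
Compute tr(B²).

−11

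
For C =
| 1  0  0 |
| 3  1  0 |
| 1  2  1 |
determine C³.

[[1, 0, 0], [9, 1, 0], [21, 6, 1]]

C = I + N where N = [[0, 0, 0], [3, 0, 0], [1, 2, 0]] is strictly lower-triangular, so N³ = 0.
(I + N)³ = I + 3·N + 3·N² = [[1, 0, 0], [9, 1, 0], [21, 6, 1]].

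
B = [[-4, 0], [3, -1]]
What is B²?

[[16, 0], [-15, 1]]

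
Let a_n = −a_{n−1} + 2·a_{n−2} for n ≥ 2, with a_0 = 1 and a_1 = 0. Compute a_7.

With companion matrix B = [[−1, 2], [1, 0]], [a_n, a_{n−1}]ᵀ = B·[a_{n−1}, a_{n−2}]ᵀ, so [a_7, a_6]ᵀ = B⁶·[a_1, a_0]ᵀ.
B⁶ = [[43, −42], [−21, 22]], giving [a_7, a_6]ᵀ = [[−42], [22]].

−42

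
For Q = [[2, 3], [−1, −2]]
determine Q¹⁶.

Q² = I (check: tr Q = 0 and det Q = −1), so Q¹⁶ = I since 16 is even.

[[1, 0], [0, 1]]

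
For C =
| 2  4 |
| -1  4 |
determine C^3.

C^2 = [[0, 24], [-6, 12]]
C^3 = [[-24, 96], [-24, 24]]

[[-24, 96], [-24, 24]]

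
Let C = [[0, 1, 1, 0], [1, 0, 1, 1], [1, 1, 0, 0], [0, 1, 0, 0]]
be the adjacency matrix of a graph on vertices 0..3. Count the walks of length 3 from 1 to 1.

2

The number of length-3 walks from vertex 1 to vertex 1 is entry (1,1) of C³, where C is the adjacency matrix.
C² = [[2, 1, 1, 1], [1, 3, 1, 0], [1, 1, 2, 1], [1, 0, 1, 1]]
C³ = [[2, 4, 3, 1], [4, 2, 4, 3], [3, 4, 2, 1], [1, 3, 1, 0]]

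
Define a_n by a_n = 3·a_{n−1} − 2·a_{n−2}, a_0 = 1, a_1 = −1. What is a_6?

With companion matrix B = [[3, −2], [1, 0]], [a_n, a_{n−1}]ᵀ = B·[a_{n−1}, a_{n−2}]ᵀ, so [a_6, a_5]ᵀ = B⁵·[a_1, a_0]ᵀ.
B⁵ = [[63, −62], [31, −30]], giving [a_6, a_5]ᵀ = [[−125], [−61]].

−125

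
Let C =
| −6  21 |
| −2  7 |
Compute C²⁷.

C² = C (a projection; rank 1, trace 1), so C²⁷ = C.

[[−6, 21], [−2, 7]]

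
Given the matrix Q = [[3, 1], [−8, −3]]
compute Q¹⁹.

Q² = I (check: tr Q = 0 and det Q = −1), so Q¹⁹ = Q since 19 is odd.

[[3, 1], [−8, −3]]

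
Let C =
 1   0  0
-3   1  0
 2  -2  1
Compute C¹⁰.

[[1, 0, 0], [-30, 1, 0], [290, -20, 1]]

C = I + N where N = [[0, 0, 0], [-3, 0, 0], [2, -2, 0]] is strictly lower-triangular, so N³ = 0.
(I + N)¹⁰ = I + 10·N + 45·N² = [[1, 0, 0], [-30, 1, 0], [290, -20, 1]].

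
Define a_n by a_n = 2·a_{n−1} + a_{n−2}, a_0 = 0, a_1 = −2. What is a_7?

−338

With companion matrix M = [[2, 1], [1, 0]], [a_n, a_{n−1}]ᵀ = M·[a_{n−1}, a_{n−2}]ᵀ, so [a_7, a_6]ᵀ = M^6·[a_1, a_0]ᵀ.
M^6 = [[169, 70], [70, 29]], giving [a_7, a_6]ᵀ = [[−338], [−140]].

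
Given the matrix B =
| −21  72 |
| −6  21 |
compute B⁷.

[[−15309, 52488], [−4374, 15309]]

tr B = 0 and det B = −9, so the characteristic polynomial is λ² − (0)λ + (−9) with roots −3 and 3.
Eigenvectors give P = [[4, −3], [1, −1]] with P⁻¹ = [[1, −3], [1, −4]], and B = P·diag(−3, 3)·P⁻¹.
Then B⁷ = P·diag(−2187, 2187)·P⁻¹ = [[−8748, −6561], [−2187, −2187]] · [[1, −3], [1, −4]] = [[−15309, 52488], [−4374, 15309]].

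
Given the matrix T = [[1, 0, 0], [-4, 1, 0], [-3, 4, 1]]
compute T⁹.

[[1, 0, 0], [-36, 1, 0], [-603, 36, 1]]

T = I + N where N = [[0, 0, 0], [-4, 0, 0], [-3, 4, 0]] is strictly lower-triangular, so N³ = 0.
(I + N)⁹ = I + 9·N + 36·N² = [[1, 0, 0], [-36, 1, 0], [-603, 36, 1]].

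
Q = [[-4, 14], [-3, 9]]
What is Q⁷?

[[-12226, 28826], [-6177, 14541]]

tr Q = 5 and det Q = 6, so the characteristic polynomial is λ² − (5)λ + (6) with roots 2 and 3.
Eigenvectors give P = [[7, 2], [3, 1]] with P⁻¹ = [[1, -2], [-3, 7]], and Q = P·diag(2, 3)·P⁻¹.
Then Q⁷ = P·diag(128, 2187)·P⁻¹ = [[896, 4374], [384, 2187]] · [[1, -2], [-3, 7]] = [[-12226, 28826], [-6177, 14541]].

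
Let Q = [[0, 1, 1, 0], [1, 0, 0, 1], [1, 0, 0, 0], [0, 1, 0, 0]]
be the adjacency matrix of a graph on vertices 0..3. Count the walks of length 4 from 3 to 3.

2

The number of length-4 walks from vertex 3 to vertex 3 is entry (3,3) of Q⁴, where Q is the adjacency matrix.
Q² = [[2, 0, 0, 1], [0, 2, 1, 0], [0, 1, 1, 0], [1, 0, 0, 1]]
Q³ = [[0, 3, 2, 0], [3, 0, 0, 2], [2, 0, 0, 1], [0, 2, 1, 0]]
Q⁴ = [[5, 0, 0, 3], [0, 5, 3, 0], [0, 3, 2, 0], [3, 0, 0, 2]]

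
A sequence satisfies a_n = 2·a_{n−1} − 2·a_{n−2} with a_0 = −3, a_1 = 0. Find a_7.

With companion matrix A = [[2, −2], [1, 0]], [a_n, a_{n−1}]ᵀ = A·[a_{n−1}, a_{n−2}]ᵀ, so [a_7, a_6]ᵀ = A^6·[a_1, a_0]ᵀ.
A^6 = [[−8, 16], [−8, 8]], giving [a_7, a_6]ᵀ = [[−48], [−24]].

−48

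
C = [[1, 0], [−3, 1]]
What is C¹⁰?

C = I + N where N = [[0, 0], [−3, 0]] is strictly lower-triangular, so N² = 0.
(I + N)¹⁰ = I + 10·N = [[1, 0], [−30, 1]].

[[1, 0], [−30, 1]]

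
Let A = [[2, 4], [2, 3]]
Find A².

[[12, 20], [10, 17]]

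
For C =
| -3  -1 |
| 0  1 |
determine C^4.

C^2 = [[9, 2], [0, 1]]
C^3 = [[-27, -7], [0, 1]]
C^4 = [[81, 20], [0, 1]]

[[81, 20], [0, 1]]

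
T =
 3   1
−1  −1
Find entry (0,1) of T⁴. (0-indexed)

T² = [[8, 2], [−2, 0]]
T³ = [[22, 6], [−6, −2]]
T⁴ = [[60, 16], [−16, −4]]

16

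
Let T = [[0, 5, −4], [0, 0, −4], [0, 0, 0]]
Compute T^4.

[[0, 0, 0], [0, 0, 0], [0, 0, 0]]

T is strictly triangular, hence nilpotent: T^3 = 0, so T^4 = 0.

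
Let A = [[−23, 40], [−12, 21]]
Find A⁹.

tr A = −2 and det A = −3, so the characteristic polynomial is λ² − (−2)λ + (−3) with roots 1 and −3.
Eigenvectors give P = [[−5, −2], [−3, −1]] with P⁻¹ = [[1, −2], [−3, 5]], and A = P·diag(1, −3)·P⁻¹.
Then A⁹ = P·diag(1, −19683)·P⁻¹ = [[−5, 39366], [−3, 19683]] · [[1, −2], [−3, 5]] = [[−118103, 196840], [−59052, 98421]].

[[−118103, 196840], [−59052, 98421]]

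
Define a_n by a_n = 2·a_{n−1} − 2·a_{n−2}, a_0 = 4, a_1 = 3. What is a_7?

With companion matrix B = [[2, −2], [1, 0]], [a_n, a_{n−1}]ᵀ = B·[a_{n−1}, a_{n−2}]ᵀ, so [a_7, a_6]ᵀ = B⁶·[a_1, a_0]ᵀ.
B⁶ = [[−8, 16], [−8, 8]], giving [a_7, a_6]ᵀ = [[40], [8]].

40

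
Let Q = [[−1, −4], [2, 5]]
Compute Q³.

tr Q = 4 and det Q = 3, so the characteristic polynomial is λ² − (4)λ + (3) with roots 1 and 3.
Eigenvectors give P = [[−2, −1], [1, 1]] with P⁻¹ = [[−1, −1], [1, 2]], and Q = P·diag(1, 3)·P⁻¹.
Then Q³ = P·diag(1, 27)·P⁻¹ = [[−2, −27], [1, 27]] · [[−1, −1], [1, 2]] = [[−25, −52], [26, 53]].

[[−25, −52], [26, 53]]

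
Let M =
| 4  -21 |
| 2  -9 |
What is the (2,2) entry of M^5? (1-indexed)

tr M = -5 and det M = 6, so the characteristic polynomial is λ² − (-5)λ + (6) with roots -3 and -2.
Eigenvectors give P = [[-3, -7], [-1, -2]] with P⁻¹ = [[2, -7], [-1, 3]], and M = P·diag(-3, -2)·P⁻¹.
Then M^5 = P·diag(-243, -32)·P⁻¹ = [[729, 224], [243, 64]] · [[2, -7], [-1, 3]] = [[1234, -4431], [422, -1509]].

-1509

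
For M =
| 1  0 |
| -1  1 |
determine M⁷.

M = I + N where N = [[0, 0], [-1, 0]] is strictly lower-triangular, so N² = 0.
(I + N)⁷ = I + 7·N = [[1, 0], [-7, 1]].

[[1, 0], [-7, 1]]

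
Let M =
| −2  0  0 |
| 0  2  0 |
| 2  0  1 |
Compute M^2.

[[4, 0, 0], [0, 4, 0], [−2, 0, 1]]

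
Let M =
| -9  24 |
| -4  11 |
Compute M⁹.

[[-39369, 118104], [-19684, 59051]]

tr M = 2 and det M = -3, so the characteristic polynomial is λ² − (2)λ + (-3) with roots 3 and -1.
Eigenvectors give P = [[-2, 3], [-1, 1]] with P⁻¹ = [[1, -3], [1, -2]], and M = P·diag(3, -1)·P⁻¹.
Then M⁹ = P·diag(19683, -1)·P⁻¹ = [[-39366, -3], [-19683, -1]] · [[1, -3], [1, -2]] = [[-39369, 118104], [-19684, 59051]].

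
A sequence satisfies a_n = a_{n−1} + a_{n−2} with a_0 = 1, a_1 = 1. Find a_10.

With companion matrix C = [[1, 1], [1, 0]], [a_n, a_{n−1}]ᵀ = C·[a_{n−1}, a_{n−2}]ᵀ, so [a_10, a_9]ᵀ = C⁹·[a_1, a_0]ᵀ.
C⁹ = [[55, 34], [34, 21]], giving [a_10, a_9]ᵀ = [[89], [55]].

89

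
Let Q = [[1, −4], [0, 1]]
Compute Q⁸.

Q = I + N where N = [[0, −4], [0, 0]] is strictly upper-triangular, so N² = 0.
(I + N)⁸ = I + 8·N = [[1, −32], [0, 1]].

[[1, −32], [0, 1]]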